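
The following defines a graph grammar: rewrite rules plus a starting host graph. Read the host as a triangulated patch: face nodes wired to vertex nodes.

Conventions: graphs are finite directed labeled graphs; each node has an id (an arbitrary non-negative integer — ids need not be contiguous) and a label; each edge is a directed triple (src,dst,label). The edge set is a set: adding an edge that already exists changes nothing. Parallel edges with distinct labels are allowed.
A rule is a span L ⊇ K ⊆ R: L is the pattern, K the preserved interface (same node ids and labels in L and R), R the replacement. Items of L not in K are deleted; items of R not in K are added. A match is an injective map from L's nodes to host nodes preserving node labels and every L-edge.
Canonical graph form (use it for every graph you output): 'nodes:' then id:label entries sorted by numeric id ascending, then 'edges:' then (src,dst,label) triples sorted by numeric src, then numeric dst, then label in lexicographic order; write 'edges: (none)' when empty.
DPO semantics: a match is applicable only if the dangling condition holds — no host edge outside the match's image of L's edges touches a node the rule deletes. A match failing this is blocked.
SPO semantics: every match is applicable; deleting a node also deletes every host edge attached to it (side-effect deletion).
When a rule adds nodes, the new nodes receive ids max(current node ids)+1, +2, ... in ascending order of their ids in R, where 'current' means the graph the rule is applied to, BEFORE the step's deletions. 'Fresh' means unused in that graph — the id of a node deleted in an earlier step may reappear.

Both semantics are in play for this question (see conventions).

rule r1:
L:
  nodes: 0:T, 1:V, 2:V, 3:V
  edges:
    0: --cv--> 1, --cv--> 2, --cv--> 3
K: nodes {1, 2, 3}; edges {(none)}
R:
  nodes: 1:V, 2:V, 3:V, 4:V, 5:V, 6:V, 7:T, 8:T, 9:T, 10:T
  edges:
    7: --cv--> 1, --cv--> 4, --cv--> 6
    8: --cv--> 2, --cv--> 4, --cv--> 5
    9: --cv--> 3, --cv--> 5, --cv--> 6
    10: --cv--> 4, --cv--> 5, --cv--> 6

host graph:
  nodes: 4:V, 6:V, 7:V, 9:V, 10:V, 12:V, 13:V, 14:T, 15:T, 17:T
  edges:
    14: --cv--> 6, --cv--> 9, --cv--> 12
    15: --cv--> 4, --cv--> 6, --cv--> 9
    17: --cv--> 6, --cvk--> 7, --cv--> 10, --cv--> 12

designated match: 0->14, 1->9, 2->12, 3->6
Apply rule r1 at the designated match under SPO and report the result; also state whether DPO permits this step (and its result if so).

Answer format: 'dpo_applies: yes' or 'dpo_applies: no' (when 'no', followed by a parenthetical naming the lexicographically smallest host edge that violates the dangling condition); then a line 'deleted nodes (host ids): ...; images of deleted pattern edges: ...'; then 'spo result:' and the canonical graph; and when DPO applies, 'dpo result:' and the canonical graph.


dpo_applies: yes
deleted nodes (host ids): 14; images of deleted pattern edges: (14,6,cv); (14,9,cv); (14,12,cv)
spo result:
nodes: 4:V, 6:V, 7:V, 9:V, 10:V, 12:V, 13:V, 15:T, 17:T, 18:V, 19:V, 20:V, 21:T, 22:T, 23:T, 24:T
edges: (15,4,cv); (15,6,cv); (15,9,cv); (17,6,cv); (17,7,cvk); (17,10,cv); (17,12,cv); (21,9,cv); (21,18,cv); (21,20,cv); (22,12,cv); (22,18,cv); (22,19,cv); (23,6,cv); (23,19,cv); (23,20,cv); (24,18,cv); (24,19,cv); (24,20,cv)
dpo result:
nodes: 4:V, 6:V, 7:V, 9:V, 10:V, 12:V, 13:V, 15:T, 17:T, 18:V, 19:V, 20:V, 21:T, 22:T, 23:T, 24:T
edges: (15,4,cv); (15,6,cv); (15,9,cv); (17,6,cv); (17,7,cvk); (17,10,cv); (17,12,cv); (21,9,cv); (21,18,cv); (21,20,cv); (22,12,cv); (22,18,cv); (22,19,cv); (23,6,cv); (23,19,cv); (23,20,cv); (24,18,cv); (24,19,cv); (24,20,cv)


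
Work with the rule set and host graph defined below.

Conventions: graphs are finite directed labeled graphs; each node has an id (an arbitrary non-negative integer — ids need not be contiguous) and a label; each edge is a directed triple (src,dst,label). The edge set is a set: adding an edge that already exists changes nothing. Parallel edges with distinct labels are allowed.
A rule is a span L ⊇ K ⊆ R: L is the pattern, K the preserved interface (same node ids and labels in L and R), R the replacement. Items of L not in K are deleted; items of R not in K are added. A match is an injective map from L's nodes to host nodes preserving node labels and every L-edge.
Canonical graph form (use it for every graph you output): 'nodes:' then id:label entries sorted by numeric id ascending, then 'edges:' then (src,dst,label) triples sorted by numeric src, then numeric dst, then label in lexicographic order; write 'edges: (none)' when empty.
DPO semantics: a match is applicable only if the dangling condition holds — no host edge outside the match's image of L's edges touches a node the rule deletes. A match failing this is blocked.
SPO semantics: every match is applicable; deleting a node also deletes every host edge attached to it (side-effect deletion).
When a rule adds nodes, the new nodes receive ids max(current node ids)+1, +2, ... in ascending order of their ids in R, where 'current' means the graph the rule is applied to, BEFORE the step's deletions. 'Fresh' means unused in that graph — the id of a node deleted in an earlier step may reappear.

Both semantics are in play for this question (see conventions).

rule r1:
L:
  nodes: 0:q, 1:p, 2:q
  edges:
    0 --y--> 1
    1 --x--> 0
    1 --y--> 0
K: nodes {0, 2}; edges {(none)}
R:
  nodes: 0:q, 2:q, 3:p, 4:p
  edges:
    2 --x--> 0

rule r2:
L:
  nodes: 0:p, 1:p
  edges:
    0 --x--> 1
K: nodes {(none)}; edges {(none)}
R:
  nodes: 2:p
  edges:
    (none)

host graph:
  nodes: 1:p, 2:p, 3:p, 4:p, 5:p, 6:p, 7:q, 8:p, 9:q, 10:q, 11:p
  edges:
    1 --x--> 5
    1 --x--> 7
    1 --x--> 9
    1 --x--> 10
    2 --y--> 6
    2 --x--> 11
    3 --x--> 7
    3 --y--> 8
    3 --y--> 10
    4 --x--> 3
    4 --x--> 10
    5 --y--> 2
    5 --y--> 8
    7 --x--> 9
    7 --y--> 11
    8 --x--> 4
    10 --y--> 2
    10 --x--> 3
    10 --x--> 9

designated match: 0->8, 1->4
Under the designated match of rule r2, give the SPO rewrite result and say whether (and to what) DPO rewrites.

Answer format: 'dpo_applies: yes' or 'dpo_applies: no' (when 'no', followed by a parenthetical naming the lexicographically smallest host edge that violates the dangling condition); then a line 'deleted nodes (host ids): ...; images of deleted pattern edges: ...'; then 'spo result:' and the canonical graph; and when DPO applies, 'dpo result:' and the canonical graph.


dpo_applies: no
(the rule deletes node 8, which keeps host edge (3,8,y) outside the match image — the dangling condition fails, DPO blocks; SPO proceeds and side-deletes such edges)
deleted nodes (host ids): 4, 8; images of deleted pattern edges: (8,4,x)
spo result:
nodes: 1:p, 2:p, 3:p, 5:p, 6:p, 7:q, 9:q, 10:q, 11:p, 12:p
edges: (1,5,x); (1,7,x); (1,9,x); (1,10,x); (2,6,y); (2,11,x); (3,7,x); (3,10,y); (5,2,y); (7,9,x); (7,11,y); (10,2,y); (10,3,x); (10,9,x)


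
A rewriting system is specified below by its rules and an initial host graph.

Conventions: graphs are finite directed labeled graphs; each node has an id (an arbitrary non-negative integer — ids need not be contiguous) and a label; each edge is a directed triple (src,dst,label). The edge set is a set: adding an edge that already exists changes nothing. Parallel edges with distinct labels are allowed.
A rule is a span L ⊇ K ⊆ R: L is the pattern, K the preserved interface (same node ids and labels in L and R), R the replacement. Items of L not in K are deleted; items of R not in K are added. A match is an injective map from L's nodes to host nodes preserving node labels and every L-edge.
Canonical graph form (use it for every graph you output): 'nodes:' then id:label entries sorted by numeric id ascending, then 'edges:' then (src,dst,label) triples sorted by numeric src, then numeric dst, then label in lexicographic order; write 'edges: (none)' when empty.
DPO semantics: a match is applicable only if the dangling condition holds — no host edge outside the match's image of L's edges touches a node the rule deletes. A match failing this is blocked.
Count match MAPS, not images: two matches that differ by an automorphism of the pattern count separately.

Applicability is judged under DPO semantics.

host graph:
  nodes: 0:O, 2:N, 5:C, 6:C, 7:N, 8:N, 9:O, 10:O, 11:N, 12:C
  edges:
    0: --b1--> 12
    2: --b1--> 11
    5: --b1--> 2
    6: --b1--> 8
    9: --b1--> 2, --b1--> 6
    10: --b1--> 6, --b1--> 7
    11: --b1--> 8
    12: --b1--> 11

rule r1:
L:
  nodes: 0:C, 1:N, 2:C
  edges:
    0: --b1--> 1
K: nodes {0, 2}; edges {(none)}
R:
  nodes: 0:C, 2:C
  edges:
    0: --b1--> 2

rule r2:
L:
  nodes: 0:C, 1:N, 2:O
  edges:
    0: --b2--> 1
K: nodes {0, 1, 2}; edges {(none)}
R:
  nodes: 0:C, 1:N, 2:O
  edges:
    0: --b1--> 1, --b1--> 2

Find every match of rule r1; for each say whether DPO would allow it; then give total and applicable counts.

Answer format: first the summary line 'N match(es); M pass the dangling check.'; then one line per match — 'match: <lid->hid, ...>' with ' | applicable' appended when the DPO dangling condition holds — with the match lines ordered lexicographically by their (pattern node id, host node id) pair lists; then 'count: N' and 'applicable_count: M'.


6 match(es); 0 pass the dangling check.
match: 0->5, 1->2, 2->6
match: 0->5, 1->2, 2->12
match: 0->6, 1->8, 2->5
match: 0->6, 1->8, 2->12
match: 0->12, 1->11, 2->5
match: 0->12, 1->11, 2->6
count: 6
applicable_count: 0


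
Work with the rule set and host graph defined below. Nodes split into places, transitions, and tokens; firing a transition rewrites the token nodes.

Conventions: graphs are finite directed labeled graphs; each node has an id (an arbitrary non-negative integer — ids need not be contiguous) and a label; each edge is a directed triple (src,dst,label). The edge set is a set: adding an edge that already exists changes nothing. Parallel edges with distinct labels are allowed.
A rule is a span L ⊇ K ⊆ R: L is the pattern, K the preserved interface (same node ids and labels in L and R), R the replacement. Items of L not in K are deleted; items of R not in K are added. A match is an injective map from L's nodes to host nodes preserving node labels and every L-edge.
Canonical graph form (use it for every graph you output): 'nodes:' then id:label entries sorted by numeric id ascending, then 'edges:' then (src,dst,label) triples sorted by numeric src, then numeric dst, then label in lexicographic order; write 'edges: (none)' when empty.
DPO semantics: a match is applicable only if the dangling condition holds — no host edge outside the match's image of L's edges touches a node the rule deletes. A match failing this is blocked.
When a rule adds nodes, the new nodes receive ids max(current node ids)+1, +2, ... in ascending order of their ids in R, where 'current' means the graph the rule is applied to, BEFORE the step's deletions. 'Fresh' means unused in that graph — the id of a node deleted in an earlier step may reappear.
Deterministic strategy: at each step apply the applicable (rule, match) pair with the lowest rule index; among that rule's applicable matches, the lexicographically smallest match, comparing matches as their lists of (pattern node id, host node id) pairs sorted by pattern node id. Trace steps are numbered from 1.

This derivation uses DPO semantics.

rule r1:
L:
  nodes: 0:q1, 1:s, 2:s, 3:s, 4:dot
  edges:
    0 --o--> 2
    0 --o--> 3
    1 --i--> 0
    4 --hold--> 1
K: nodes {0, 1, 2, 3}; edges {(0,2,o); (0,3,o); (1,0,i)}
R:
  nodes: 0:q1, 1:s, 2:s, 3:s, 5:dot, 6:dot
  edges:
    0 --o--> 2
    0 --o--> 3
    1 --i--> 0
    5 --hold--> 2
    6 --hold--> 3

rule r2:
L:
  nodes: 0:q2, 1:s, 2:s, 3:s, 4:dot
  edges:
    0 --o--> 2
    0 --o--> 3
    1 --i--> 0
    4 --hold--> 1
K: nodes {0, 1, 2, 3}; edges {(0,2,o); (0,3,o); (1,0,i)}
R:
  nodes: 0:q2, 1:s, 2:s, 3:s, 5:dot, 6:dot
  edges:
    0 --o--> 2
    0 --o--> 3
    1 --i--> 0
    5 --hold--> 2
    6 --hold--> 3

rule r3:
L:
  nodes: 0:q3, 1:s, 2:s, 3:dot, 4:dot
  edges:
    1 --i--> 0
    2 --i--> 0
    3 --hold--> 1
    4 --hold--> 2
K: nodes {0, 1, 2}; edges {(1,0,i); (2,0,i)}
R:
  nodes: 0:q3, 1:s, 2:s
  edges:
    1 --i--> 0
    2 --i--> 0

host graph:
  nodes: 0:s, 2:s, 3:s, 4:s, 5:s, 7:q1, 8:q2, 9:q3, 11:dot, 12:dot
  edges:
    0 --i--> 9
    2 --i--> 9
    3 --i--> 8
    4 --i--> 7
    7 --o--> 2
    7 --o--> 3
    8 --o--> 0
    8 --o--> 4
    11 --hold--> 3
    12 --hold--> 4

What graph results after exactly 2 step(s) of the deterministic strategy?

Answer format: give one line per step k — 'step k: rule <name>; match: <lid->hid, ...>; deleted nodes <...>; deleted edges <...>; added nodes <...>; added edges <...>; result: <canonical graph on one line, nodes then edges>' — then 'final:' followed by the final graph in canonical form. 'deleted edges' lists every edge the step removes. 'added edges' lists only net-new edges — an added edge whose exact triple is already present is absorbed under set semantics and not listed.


step 1: rule r1; match: 0->7, 1->4, 2->2, 3->3, 4->12; deleted nodes 12; deleted edges (12,4,hold); added nodes 13, 14; added edges (13,2,hold); (14,3,hold); result: nodes: 0:s, 2:s, 3:s, 4:s, 5:s, 7:q1, 8:q2, 9:q3, 11:dot, 13:dot, 14:dot edges: (0,9,i); (2,9,i); (3,8,i); (4,7,i); (7,2,o); (7,3,o); (8,0,o); (8,4,o); (11,3,hold); (13,2,hold); (14,3,hold)
step 2: rule r2; match: 0->8, 1->3, 2->0, 3->4, 4->11; deleted nodes 11; deleted edges (11,3,hold); added nodes 15, 16; added edges (15,0,hold); (16,4,hold); result: nodes: 0:s, 2:s, 3:s, 4:s, 5:s, 7:q1, 8:q2, 9:q3, 13:dot, 14:dot, 15:dot, 16:dot edges: (0,9,i); (2,9,i); (3,8,i); (4,7,i); (7,2,o); (7,3,o); (8,0,o); (8,4,o); (13,2,hold); (14,3,hold); (15,0,hold); (16,4,hold)
final:
nodes: 0:s, 2:s, 3:s, 4:s, 5:s, 7:q1, 8:q2, 9:q3, 13:dot, 14:dot, 15:dot, 16:dot
edges: (0,9,i); (2,9,i); (3,8,i); (4,7,i); (7,2,o); (7,3,o); (8,0,o); (8,4,o); (13,2,hold); (14,3,hold); (15,0,hold); (16,4,hold)


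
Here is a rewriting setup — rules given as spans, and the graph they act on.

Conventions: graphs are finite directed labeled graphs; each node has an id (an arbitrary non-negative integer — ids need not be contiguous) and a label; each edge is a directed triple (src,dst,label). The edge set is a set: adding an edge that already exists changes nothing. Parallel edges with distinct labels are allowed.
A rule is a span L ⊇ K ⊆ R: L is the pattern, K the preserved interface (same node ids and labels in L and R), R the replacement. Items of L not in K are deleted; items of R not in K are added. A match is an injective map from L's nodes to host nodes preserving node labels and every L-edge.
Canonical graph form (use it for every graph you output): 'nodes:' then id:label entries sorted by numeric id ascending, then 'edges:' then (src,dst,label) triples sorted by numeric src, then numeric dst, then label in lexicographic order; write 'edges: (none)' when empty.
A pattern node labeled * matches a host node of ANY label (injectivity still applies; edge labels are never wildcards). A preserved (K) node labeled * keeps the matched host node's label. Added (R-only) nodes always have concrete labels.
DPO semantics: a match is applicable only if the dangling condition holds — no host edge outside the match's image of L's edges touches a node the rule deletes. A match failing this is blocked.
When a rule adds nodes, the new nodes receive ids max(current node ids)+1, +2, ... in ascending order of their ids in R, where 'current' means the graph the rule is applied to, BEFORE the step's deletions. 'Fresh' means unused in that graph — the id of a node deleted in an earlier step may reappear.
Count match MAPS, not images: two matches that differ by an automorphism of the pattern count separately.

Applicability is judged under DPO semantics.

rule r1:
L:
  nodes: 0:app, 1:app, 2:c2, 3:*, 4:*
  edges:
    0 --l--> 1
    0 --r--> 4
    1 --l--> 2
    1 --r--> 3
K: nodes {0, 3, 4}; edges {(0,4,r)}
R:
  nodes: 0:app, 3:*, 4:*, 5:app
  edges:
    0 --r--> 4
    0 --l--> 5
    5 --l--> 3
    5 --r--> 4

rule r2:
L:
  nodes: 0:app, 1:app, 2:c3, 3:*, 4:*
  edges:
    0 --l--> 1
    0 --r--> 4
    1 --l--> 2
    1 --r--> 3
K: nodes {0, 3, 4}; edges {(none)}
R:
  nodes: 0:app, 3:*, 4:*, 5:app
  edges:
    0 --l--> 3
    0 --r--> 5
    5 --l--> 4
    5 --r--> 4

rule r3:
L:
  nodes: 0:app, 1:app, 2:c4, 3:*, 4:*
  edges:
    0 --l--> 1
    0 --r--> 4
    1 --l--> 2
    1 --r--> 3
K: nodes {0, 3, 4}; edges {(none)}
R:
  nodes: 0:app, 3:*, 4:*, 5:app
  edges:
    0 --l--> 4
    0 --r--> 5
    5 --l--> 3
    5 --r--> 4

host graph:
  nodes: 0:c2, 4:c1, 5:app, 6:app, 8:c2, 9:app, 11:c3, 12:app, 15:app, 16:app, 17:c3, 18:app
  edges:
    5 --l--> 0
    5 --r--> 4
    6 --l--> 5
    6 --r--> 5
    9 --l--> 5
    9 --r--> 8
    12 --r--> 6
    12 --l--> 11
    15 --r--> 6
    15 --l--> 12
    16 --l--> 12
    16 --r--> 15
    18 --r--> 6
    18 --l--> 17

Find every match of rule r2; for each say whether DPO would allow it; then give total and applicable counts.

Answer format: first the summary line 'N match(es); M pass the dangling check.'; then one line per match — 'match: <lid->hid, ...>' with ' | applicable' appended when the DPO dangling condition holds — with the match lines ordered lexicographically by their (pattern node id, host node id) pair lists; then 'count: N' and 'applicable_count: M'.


1 match(es); 0 pass the dangling check.
match: 0->16, 1->12, 2->11, 3->6, 4->15
count: 1
applicable_count: 0


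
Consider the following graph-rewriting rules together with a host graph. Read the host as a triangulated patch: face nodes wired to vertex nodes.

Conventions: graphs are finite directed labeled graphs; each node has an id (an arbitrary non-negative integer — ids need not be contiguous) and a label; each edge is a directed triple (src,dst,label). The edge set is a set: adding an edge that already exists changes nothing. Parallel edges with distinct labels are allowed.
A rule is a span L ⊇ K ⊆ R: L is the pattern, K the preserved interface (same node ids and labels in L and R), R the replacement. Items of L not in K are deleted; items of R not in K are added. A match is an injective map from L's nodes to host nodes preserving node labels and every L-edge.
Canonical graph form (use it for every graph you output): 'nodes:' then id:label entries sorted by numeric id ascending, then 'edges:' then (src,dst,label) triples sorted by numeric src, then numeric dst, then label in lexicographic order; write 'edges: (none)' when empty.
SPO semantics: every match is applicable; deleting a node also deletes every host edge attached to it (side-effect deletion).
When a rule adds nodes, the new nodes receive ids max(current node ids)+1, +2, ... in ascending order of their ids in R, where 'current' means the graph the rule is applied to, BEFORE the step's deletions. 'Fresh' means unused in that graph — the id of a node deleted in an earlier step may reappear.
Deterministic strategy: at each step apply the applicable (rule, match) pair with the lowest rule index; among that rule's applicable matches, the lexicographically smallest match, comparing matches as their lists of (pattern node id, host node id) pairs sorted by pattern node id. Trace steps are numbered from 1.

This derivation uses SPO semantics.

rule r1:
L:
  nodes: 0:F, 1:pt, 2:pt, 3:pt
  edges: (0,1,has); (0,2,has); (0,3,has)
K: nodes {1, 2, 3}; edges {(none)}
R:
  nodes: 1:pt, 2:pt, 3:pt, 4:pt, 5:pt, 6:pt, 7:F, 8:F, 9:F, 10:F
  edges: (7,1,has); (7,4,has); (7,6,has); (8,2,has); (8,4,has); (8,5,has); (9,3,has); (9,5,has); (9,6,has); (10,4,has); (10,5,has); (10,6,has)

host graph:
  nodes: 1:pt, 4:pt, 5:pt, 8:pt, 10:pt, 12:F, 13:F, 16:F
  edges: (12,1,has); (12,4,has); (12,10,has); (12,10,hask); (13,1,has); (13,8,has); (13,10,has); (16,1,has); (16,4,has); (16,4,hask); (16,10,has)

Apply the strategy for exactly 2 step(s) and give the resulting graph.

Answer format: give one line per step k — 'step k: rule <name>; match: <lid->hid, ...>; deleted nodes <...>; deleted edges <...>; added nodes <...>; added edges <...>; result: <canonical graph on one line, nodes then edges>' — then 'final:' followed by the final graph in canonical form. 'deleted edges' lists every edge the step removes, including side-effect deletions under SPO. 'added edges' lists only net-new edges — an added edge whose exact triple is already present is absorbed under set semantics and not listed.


step 1: rule r1; match: 0->12, 1->1, 2->4, 3->10; deleted nodes 12; deleted edges (12,1,has); (12,4,has); (12,10,has); (12,10,hask); added nodes 17, 18, 19, 20, 21, 22, 23; added edges (20,1,has); (20,17,has); (20,19,has); (21,4,has); (21,17,has); (21,18,has); (22,10,has); (22,18,has); (22,19,has); (23,17,has); (23,18,has); (23,19,has); result: nodes: 1:pt, 4:pt, 5:pt, 8:pt, 10:pt, 13:F, 16:F, 17:pt, 18:pt, 19:pt, 20:F, 21:F, 22:F, 23:F edges: (13,1,has); (13,8,has); (13,10,has); (16,1,has); (16,4,has); (16,4,hask); (16,10,has); (20,1,has); (20,17,has); (20,19,has); (21,4,has); (21,17,has); (21,18,has); (22,10,has); (22,18,has); (22,19,has); (23,17,has); (23,18,has); (23,19,has)
step 2: rule r1; match: 0->13, 1->1, 2->8, 3->10; deleted nodes 13; deleted edges (13,1,has); (13,8,has); (13,10,has); added nodes 24, 25, 26, 27, 28, 29, 30; added edges (27,1,has); (27,24,has); (27,26,has); (28,8,has); (28,24,has); (28,25,has); (29,10,has); (29,25,has); (29,26,has); (30,24,has); (30,25,has); (30,26,has); result: nodes: 1:pt, 4:pt, 5:pt, 8:pt, 10:pt, 16:F, 17:pt, 18:pt, 19:pt, 20:F, 21:F, 22:F, 23:F, 24:pt, 25:pt, 26:pt, 27:F, 28:F, 29:F, 30:F edges: (16,1,has); (16,4,has); (16,4,hask); (16,10,has); (20,1,has); (20,17,has); (20,19,has); (21,4,has); (21,17,has); (21,18,has); (22,10,has); (22,18,has); (22,19,has); (23,17,has); (23,18,has); (23,19,has); (27,1,has); (27,24,has); (27,26,has); (28,8,has); (28,24,has); (28,25,has); (29,10,has); (29,25,has); (29,26,has); (30,24,has); (30,25,has); (30,26,has)
final:
nodes: 1:pt, 4:pt, 5:pt, 8:pt, 10:pt, 16:F, 17:pt, 18:pt, 19:pt, 20:F, 21:F, 22:F, 23:F, 24:pt, 25:pt, 26:pt, 27:F, 28:F, 29:F, 30:F
edges: (16,1,has); (16,4,has); (16,4,hask); (16,10,has); (20,1,has); (20,17,has); (20,19,has); (21,4,has); (21,17,has); (21,18,has); (22,10,has); (22,18,has); (22,19,has); (23,17,has); (23,18,has); (23,19,has); (27,1,has); (27,24,has); (27,26,has); (28,8,has); (28,24,has); (28,25,has); (29,10,has); (29,25,has); (29,26,has); (30,24,has); (30,25,has); (30,26,has)


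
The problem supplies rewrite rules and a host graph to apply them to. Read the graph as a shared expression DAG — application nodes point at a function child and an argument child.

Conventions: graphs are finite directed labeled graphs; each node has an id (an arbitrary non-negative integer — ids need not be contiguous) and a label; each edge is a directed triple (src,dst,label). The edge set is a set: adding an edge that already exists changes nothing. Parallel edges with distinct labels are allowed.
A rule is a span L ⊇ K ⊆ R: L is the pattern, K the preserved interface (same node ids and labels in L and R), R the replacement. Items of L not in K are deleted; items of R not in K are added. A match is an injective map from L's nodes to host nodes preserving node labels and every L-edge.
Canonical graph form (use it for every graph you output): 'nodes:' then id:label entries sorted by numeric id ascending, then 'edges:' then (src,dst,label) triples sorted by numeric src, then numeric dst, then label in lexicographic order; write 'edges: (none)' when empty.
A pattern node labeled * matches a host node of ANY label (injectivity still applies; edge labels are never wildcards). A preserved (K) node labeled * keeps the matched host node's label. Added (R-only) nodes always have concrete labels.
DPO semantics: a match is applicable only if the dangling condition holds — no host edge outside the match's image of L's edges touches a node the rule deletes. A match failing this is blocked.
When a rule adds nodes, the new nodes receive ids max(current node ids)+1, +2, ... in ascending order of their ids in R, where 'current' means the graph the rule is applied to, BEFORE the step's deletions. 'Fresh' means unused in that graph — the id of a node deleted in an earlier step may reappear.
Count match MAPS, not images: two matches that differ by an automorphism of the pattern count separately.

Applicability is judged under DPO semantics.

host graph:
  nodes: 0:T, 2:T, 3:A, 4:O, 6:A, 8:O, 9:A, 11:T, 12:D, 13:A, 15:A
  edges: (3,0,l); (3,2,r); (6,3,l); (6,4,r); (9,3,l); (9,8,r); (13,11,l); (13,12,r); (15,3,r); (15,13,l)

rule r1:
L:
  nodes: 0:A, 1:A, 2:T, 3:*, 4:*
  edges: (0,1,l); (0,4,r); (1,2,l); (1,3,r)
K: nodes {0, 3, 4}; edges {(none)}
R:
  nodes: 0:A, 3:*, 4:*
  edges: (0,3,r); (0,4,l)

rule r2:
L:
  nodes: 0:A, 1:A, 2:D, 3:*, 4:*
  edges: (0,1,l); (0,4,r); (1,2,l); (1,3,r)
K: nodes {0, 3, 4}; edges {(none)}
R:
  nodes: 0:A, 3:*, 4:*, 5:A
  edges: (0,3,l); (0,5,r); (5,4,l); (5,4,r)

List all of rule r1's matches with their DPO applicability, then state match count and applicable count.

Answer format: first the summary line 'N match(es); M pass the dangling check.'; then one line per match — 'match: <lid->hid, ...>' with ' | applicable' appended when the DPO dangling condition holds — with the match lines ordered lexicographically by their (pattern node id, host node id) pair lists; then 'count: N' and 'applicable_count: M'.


3 match(es); 1 pass the dangling check.
match: 0->6, 1->3, 2->0, 3->2, 4->4
match: 0->9, 1->3, 2->0, 3->2, 4->8
match: 0->15, 1->13, 2->11, 3->12, 4->3 | applicable
count: 3
applicable_count: 1


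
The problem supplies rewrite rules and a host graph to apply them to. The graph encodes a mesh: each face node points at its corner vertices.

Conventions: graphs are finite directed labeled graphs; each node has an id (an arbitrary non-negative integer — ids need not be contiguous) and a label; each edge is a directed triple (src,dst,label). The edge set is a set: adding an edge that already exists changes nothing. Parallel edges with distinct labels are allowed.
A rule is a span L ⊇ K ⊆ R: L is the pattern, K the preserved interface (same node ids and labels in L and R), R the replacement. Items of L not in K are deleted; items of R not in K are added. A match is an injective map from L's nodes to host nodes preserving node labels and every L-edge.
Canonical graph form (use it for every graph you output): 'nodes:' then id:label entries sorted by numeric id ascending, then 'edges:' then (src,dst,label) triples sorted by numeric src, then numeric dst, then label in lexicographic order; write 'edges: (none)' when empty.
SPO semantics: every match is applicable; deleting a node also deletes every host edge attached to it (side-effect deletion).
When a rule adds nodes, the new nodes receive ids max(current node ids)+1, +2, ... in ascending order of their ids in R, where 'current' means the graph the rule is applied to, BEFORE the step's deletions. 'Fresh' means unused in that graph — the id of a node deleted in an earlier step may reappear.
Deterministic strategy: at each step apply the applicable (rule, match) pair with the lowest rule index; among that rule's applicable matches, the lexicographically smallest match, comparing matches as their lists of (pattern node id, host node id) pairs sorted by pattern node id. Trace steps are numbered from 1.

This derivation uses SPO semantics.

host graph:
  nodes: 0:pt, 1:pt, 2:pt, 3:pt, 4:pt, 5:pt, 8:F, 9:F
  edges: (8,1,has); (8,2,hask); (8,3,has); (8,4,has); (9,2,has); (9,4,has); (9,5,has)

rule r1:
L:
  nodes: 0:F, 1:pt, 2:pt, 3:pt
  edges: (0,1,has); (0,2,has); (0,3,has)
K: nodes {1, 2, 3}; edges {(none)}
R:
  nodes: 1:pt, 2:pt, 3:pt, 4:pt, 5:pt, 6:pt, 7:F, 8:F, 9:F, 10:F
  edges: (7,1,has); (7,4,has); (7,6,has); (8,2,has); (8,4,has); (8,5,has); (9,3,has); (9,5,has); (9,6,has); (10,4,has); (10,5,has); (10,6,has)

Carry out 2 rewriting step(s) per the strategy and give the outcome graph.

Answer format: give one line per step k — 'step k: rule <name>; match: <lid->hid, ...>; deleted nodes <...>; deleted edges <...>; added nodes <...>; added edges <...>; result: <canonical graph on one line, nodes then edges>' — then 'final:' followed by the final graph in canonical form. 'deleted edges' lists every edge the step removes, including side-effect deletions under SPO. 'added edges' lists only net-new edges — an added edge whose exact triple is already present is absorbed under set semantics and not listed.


step 1: rule r1; match: 0->8, 1->1, 2->3, 3->4; deleted nodes 8; deleted edges (8,1,has); (8,2,hask); (8,3,has); (8,4,has); added nodes 10, 11, 12, 13, 14, 15, 16; added edges (13,1,has); (13,10,has); (13,12,has); (14,3,has); (14,10,has); (14,11,has); (15,4,has); (15,11,has); (15,12,has); (16,10,has); (16,11,has); (16,12,has); result: nodes: 0:pt, 1:pt, 2:pt, 3:pt, 4:pt, 5:pt, 9:F, 10:pt, 11:pt, 12:pt, 13:F, 14:F, 15:F, 16:F edges: (9,2,has); (9,4,has); (9,5,has); (13,1,has); (13,10,has); (13,12,has); (14,3,has); (14,10,has); (14,11,has); (15,4,has); (15,11,has); (15,12,has); (16,10,has); (16,11,has); (16,12,has)
step 2: rule r1; match: 0->9, 1->2, 2->4, 3->5; deleted nodes 9; deleted edges (9,2,has); (9,4,has); (9,5,has); added nodes 17, 18, 19, 20, 21, 22, 23; added edges (20,2,has); (20,17,has); (20,19,has); (21,4,has); (21,17,has); (21,18,has); (22,5,has); (22,18,has); (22,19,has); (23,17,has); (23,18,has); (23,19,has); result: nodes: 0:pt, 1:pt, 2:pt, 3:pt, 4:pt, 5:pt, 10:pt, 11:pt, 12:pt, 13:F, 14:F, 15:F, 16:F, 17:pt, 18:pt, 19:pt, 20:F, 21:F, 22:F, 23:F edges: (13,1,has); (13,10,has); (13,12,has); (14,3,has); (14,10,has); (14,11,has); (15,4,has); (15,11,has); (15,12,has); (16,10,has); (16,11,has); (16,12,has); (20,2,has); (20,17,has); (20,19,has); (21,4,has); (21,17,has); (21,18,has); (22,5,has); (22,18,has); (22,19,has); (23,17,has); (23,18,has); (23,19,has)
final:
nodes: 0:pt, 1:pt, 2:pt, 3:pt, 4:pt, 5:pt, 10:pt, 11:pt, 12:pt, 13:F, 14:F, 15:F, 16:F, 17:pt, 18:pt, 19:pt, 20:F, 21:F, 22:F, 23:F
edges: (13,1,has); (13,10,has); (13,12,has); (14,3,has); (14,10,has); (14,11,has); (15,4,has); (15,11,has); (15,12,has); (16,10,has); (16,11,has); (16,12,has); (20,2,has); (20,17,has); (20,19,has); (21,4,has); (21,17,has); (21,18,has); (22,5,has); (22,18,has); (22,19,has); (23,17,has); (23,18,has); (23,19,has)


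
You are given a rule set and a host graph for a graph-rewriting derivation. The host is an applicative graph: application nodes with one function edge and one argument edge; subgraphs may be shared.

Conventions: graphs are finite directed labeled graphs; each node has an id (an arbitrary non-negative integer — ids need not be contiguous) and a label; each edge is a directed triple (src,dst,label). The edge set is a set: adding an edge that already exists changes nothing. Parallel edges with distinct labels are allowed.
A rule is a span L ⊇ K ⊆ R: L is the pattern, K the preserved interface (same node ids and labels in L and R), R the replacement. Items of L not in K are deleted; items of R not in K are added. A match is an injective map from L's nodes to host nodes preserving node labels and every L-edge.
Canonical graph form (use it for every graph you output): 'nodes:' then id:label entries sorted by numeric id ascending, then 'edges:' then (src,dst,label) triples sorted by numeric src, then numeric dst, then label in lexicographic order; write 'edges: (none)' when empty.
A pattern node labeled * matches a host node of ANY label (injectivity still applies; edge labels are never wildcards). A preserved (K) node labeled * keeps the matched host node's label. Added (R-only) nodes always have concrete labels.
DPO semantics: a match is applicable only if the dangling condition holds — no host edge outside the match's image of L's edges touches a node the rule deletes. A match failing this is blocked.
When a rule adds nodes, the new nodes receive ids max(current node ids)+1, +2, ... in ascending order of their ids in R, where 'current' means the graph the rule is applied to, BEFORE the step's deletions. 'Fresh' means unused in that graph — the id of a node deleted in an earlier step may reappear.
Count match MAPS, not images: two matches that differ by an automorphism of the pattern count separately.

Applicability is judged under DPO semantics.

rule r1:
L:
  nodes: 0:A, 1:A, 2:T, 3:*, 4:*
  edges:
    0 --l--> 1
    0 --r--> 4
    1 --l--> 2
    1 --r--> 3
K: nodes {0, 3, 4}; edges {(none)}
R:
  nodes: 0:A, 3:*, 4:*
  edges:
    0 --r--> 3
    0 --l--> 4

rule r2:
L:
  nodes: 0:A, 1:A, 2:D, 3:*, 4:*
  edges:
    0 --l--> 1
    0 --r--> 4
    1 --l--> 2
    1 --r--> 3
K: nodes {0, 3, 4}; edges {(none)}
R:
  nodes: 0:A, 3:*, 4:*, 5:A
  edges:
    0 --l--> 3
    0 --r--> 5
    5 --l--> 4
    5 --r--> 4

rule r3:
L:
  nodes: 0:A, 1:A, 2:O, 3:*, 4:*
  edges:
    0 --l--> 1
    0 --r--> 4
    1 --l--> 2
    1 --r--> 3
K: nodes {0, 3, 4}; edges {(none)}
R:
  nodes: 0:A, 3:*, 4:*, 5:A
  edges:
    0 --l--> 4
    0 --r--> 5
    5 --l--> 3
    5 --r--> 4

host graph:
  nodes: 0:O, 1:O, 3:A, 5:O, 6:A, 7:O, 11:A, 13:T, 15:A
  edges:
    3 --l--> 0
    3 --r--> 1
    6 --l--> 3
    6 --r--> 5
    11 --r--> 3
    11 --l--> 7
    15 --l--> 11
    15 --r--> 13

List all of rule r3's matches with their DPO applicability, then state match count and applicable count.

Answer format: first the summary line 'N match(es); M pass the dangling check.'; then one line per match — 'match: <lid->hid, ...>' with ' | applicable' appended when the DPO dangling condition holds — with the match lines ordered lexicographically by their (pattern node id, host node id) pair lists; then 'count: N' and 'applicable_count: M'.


2 match(es); 1 pass the dangling check.
match: 0->6, 1->3, 2->0, 3->1, 4->5
match: 0->15, 1->11, 2->7, 3->3, 4->13 | applicable
count: 2
applicable_count: 1


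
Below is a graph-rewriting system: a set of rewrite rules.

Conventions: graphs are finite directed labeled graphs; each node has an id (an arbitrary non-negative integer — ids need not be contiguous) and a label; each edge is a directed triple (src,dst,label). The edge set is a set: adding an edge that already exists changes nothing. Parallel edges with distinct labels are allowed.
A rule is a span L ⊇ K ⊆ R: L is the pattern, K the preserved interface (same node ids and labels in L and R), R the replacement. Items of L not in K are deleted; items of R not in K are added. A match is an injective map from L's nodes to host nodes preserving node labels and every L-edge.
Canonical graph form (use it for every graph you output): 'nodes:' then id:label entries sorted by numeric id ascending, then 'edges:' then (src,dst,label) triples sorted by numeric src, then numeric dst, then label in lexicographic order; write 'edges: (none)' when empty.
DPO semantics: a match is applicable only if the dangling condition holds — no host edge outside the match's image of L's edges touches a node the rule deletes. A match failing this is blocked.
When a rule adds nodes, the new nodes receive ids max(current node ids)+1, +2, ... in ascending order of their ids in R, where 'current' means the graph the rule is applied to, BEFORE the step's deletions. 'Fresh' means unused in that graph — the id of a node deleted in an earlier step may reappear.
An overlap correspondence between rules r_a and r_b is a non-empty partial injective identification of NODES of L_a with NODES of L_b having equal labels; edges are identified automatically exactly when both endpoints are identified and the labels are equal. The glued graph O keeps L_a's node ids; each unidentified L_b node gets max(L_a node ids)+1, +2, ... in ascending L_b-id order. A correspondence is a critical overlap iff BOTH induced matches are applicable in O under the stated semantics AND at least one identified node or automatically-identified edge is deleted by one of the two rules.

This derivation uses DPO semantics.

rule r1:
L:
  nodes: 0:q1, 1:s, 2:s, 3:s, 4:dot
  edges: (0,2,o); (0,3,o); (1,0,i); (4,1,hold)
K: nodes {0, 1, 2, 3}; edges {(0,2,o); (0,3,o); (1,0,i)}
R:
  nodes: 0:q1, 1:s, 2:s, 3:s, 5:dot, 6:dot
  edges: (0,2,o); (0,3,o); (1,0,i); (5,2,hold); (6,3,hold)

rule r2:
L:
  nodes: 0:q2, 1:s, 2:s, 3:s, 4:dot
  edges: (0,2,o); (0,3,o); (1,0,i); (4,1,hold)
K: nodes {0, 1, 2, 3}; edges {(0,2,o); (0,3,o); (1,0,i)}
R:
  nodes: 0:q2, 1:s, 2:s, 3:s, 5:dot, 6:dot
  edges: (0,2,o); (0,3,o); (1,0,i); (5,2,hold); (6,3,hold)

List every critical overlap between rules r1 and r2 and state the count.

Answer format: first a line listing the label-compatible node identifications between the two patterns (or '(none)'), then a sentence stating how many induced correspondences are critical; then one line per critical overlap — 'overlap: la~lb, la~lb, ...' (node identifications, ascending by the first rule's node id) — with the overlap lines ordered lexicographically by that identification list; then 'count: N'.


label-compatible node identifications between L(r1) and L(r2): 1~1, 1~2, 1~3, 2~1, 2~2, 2~3, 3~1, 3~2, 3~3, 4~4
7 of the induced correspondences are critical overlaps of r1 and r2.
overlap: 1~1, 2~2, 3~3, 4~4
overlap: 1~1, 2~2, 4~4
overlap: 1~1, 2~3, 3~2, 4~4
overlap: 1~1, 2~3, 4~4
overlap: 1~1, 3~2, 4~4
overlap: 1~1, 3~3, 4~4
overlap: 1~1, 4~4
count: 7


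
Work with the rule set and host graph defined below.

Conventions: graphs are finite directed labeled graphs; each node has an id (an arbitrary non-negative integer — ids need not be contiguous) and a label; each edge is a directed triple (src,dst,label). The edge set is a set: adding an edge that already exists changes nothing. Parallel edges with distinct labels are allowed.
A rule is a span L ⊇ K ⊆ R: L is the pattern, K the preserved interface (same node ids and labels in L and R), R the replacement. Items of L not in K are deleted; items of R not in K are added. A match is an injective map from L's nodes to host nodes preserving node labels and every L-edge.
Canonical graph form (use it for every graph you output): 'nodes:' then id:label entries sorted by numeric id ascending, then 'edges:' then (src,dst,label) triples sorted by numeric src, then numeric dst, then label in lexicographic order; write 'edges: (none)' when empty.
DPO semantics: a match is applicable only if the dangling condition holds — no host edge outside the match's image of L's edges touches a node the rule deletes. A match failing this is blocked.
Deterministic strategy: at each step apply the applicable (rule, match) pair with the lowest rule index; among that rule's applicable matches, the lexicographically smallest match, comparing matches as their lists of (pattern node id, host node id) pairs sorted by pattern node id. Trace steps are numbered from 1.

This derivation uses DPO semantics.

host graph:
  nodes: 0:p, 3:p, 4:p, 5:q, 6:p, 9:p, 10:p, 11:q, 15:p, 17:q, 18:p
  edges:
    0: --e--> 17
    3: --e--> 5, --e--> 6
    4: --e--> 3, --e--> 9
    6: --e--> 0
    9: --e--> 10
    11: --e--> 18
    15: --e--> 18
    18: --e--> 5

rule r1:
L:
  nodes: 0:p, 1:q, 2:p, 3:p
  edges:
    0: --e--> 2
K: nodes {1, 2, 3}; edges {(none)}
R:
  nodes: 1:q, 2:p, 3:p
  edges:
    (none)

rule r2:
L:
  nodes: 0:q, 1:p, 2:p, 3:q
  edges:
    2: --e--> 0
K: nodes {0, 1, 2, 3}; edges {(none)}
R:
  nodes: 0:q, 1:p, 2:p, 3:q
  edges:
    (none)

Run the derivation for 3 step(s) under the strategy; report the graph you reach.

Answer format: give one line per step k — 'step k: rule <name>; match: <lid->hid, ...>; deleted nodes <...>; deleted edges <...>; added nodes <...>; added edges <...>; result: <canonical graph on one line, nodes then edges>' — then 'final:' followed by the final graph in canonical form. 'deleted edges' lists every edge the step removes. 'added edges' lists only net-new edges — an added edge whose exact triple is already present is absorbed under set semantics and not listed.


step 1: rule r1; match: 0->15, 1->5, 2->18, 3->0; deleted nodes 15; deleted edges (15,18,e); added nodes (none); added edges (none); result: nodes: 0:p, 3:p, 4:p, 5:q, 6:p, 9:p, 10:p, 11:q, 17:q, 18:p edges: (0,17,e); (3,5,e); (3,6,e); (4,3,e); (4,9,e); (6,0,e); (9,10,e); (11,18,e); (18,5,e)
step 2: rule r2; match: 0->5, 1->0, 2->3, 3->11; deleted nodes (none); deleted edges (3,5,e); added nodes (none); added edges (none); result: nodes: 0:p, 3:p, 4:p, 5:q, 6:p, 9:p, 10:p, 11:q, 17:q, 18:p edges: (0,17,e); (3,6,e); (4,3,e); (4,9,e); (6,0,e); (9,10,e); (11,18,e); (18,5,e)
step 3: rule r2; match: 0->5, 1->0, 2->18, 3->11; deleted nodes (none); deleted edges (18,5,e); added nodes (none); added edges (none); result: nodes: 0:p, 3:p, 4:p, 5:q, 6:p, 9:p, 10:p, 11:q, 17:q, 18:p edges: (0,17,e); (3,6,e); (4,3,e); (4,9,e); (6,0,e); (9,10,e); (11,18,e)
final:
nodes: 0:p, 3:p, 4:p, 5:q, 6:p, 9:p, 10:p, 11:q, 17:q, 18:p
edges: (0,17,e); (3,6,e); (4,3,e); (4,9,e); (6,0,e); (9,10,e); (11,18,e)
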